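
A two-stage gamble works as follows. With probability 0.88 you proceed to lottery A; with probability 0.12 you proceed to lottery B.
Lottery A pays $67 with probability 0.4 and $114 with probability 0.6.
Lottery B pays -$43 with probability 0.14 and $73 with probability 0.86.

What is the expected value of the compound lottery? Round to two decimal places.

$90.59

EV(A) = 0.4 × 67 + 0.6 × 114 = 26.8 + 68.4 = 95.2
EV(B) = 0.14 × (-43) + 0.86 × 73 = -6.02 + 62.78 = 56.76
Overall = 0.88 × 95.2 + 0.12 × 56.76 = 83.776 + 6.8112 = 90.5872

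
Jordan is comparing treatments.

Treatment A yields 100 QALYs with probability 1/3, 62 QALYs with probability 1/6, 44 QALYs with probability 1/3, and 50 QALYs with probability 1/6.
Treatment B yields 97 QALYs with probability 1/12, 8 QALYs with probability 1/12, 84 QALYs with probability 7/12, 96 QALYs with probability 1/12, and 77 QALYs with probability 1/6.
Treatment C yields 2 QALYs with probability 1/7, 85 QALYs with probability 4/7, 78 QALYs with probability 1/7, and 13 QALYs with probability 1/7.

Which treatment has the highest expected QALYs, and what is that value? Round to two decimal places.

Treatment A = 1/3 × 100 + 1/6 × 62 + 1/3 × 44 + 1/6 × 50 = 33.3333 + 10.3333 + 14.6667 + 8.3333 = 66.6667
Treatment B = 1/12 × 97 + 1/12 × 8 + 7/12 × 84 + 1/12 × 96 + 1/6 × 77 = 8.0833 + 0.6667 + 49 + 8 + 12.8333 = 78.5833
Treatment C = 1/7 × 2 + 4/7 × 85 + 1/7 × 78 + 1/7 × 13 = 0.2857 + 48.5714 + 11.1429 + 1.8571 = 61.8571

Treatment B (78.58 QALYs)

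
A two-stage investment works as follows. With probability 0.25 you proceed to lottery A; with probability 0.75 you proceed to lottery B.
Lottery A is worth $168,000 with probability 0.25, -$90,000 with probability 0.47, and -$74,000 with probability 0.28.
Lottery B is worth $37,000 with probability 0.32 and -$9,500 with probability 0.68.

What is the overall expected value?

-$1,220

EV(A) = 0.25 × 168000 + 0.47 × (-90000) + 0.28 × (-74000) = 42000 − 42300 − 20720 = -21020
EV(B) = 0.32 × 37000 + 0.68 × (-9500) = 11840 − 6460 = 5380
Overall = 0.25 × (-21020) + 0.75 × 5380 = -5255 + 4035 = -1220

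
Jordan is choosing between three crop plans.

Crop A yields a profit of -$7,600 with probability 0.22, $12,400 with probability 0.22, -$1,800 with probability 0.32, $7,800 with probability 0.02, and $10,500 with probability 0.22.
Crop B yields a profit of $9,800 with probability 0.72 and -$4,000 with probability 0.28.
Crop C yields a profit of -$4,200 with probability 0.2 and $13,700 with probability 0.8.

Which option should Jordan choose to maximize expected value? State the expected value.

Crop C ($10,120)

Crop A = 0.22 × (-7600) + 0.22 × 12400 + 0.32 × (-1800) + 0.02 × 7800 + 0.22 × 10500 = -1672 + 2728 − 576 + 156 + 2310 = 2946
Crop B = 0.72 × 9800 + 0.28 × (-4000) = 7056 − 1120 = 5936
Crop C = 0.2 × (-4200) + 0.8 × 13700 = -840 + 10960 = 10120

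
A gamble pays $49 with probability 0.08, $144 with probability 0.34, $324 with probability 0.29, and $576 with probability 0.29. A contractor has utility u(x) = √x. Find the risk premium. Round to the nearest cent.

$30.97

E[u] = 0.08·√49 + 0.34·√144 + 0.29·√324 + 0.29·√576 = 0.08·7 + 0.34·12 + 0.29·18 + 0.29·24 = 16.82
CE = (16.82)² = 282.9124
Risk premium = EV − CE = 313.88 − 282.9124 = 30.9676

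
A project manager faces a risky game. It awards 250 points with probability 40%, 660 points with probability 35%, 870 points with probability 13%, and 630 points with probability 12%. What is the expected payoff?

519.7 points

EV = 0.4 × 250 + 0.35 × 660 + 0.13 × 870 + 0.12 × 630 = 100 + 231 + 113.1 + 75.6 = 519.7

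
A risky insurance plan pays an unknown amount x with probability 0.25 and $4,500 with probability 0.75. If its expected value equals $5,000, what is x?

0.25·x + 0.75·4500 = 5000
0.25·x = 5000 − 3375 = 1625
x = 1625 / 0.25 = 6500

x = $6,500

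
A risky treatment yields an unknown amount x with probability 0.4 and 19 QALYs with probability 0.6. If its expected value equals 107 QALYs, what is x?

0.4·x + 0.6·19 = 107
0.4·x = 107 − 11.4 = 95.6
x = 95.6 / 0.4 = 239

x = 239 QALYs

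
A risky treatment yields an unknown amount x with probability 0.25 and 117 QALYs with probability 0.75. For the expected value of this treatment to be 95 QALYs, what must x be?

x = 29 QALYs

0.25·x + 0.75·117 = 95
0.25·x = 95 − 87.75 = 7.25
x = 7.25 / 0.25 = 29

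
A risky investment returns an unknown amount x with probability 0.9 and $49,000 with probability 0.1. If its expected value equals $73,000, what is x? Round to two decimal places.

x = $75,666.67

0.9·x + 0.1·49000 = 73000
0.9·x = 73000 − 4900 = 68100
x = 68100 / 0.9 = 75666.6667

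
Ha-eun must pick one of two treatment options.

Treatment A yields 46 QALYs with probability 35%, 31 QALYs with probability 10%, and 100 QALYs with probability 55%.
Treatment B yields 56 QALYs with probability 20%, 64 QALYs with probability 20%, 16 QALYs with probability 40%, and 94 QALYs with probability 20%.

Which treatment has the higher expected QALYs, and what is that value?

Treatment A (74.2 QALYs)

Treatment A = 0.35 × 46 + 0.1 × 31 + 0.55 × 100 = 16.1 + 3.1 + 55 = 74.2
Treatment B = 0.2 × 56 + 0.2 × 64 + 0.4 × 16 + 0.2 × 94 = 11.2 + 12.8 + 6.4 + 18.8 = 49.2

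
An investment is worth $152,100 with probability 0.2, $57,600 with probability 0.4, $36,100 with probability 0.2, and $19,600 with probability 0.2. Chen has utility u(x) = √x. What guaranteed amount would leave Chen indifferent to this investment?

E[u] = 0.2·√152100 + 0.4·√57600 + 0.2·√36100 + 0.2·√19600 = 0.2·390 + 0.4·240 + 0.2·190 + 0.2·140 = 240
CE = (240)² = 57600

$57,600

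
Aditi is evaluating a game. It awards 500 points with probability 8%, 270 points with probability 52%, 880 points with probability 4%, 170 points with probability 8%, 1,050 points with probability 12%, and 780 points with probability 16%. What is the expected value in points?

EV = 0.08 × 500 + 0.52 × 270 + 0.04 × 880 + 0.08 × 170 + 0.12 × 1050 + 0.16 × 780 = 40 + 140.4 + 35.2 + 13.6 + 126 + 124.8 = 480

480 points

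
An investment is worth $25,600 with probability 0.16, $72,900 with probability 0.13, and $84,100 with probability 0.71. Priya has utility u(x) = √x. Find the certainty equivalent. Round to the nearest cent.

$71,075.56

E[u] = 0.16·√25600 + 0.13·√72900 + 0.71·√84100 = 0.16·160 + 0.13·270 + 0.71·290 = 266.6
CE = (266.6)² = 71075.56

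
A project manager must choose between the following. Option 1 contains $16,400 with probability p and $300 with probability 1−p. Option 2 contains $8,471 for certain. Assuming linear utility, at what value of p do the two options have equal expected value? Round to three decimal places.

p = 0.508

p·16400 + (1−p)·300 = 8471
16100p + 300 = 8471
p = (8471 − 300) / 16100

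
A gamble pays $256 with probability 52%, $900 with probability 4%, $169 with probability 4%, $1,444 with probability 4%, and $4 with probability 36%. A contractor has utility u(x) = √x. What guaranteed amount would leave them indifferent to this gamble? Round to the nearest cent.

E[u] = 0.52·√256 + 0.04·√900 + 0.04·√169 + 0.04·√1444 + 0.36·√4 = 0.52·16 + 0.04·30 + 0.04·13 + 0.04·38 + 0.36·2 = 12.28
CE = (12.28)² = 150.7984

$150.80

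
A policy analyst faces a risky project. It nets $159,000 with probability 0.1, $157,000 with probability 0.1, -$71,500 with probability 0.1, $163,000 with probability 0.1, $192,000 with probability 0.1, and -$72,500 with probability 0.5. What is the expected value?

$23,700

EV = 0.1 × 159000 + 0.1 × 157000 + 0.1 × (-71500) + 0.1 × 163000 + 0.1 × 192000 + 0.5 × (-72500) = 15900 + 15700 − 7150 + 16300 + 19200 − 36250 = 23700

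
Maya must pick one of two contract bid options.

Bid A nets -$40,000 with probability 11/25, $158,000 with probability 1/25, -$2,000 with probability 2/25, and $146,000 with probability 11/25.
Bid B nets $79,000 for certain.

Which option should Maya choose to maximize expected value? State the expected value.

Bid B ($79,000)

Bid A = 11/25 × (-40000) + 1/25 × 158000 + 2/25 × (-2000) + 11/25 × 146000 = -17600 + 6320 − 160 + 64240 = 52800
Bid B: 79000 (certain)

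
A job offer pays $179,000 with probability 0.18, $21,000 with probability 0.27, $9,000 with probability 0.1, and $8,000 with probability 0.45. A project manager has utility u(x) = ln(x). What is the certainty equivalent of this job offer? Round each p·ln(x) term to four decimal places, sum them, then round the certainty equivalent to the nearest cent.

E[u] = 0.18·ln(179000) + 0.27·ln(21000) + 0.1·ln(9000) + 0.45·ln(8000) = 2.1771 + 2.6871 + 0.9105 + 4.0442 = 9.8189
CE = e^9.8189 ≈ 18377.82

$18,377.82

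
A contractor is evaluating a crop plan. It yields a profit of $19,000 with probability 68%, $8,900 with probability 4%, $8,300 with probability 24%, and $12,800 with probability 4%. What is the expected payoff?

$15,780

EV = 0.68 × 19000 + 0.04 × 8900 + 0.24 × 8300 + 0.04 × 12800 = 12920 + 356 + 1992 + 512 = 15780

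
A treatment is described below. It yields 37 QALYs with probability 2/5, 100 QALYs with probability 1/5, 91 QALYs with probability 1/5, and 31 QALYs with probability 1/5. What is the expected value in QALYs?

EV = 2/5 × 37 + 1/5 × 100 + 1/5 × 91 + 1/5 × 31 = 14.8 + 20 + 18.2 + 6.2 = 59.2

59.2 QALYs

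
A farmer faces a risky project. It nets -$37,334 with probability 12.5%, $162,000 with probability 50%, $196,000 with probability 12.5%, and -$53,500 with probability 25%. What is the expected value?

$87,458.25

EV = 0.125 × (-37334) + 0.5 × 162000 + 0.125 × 196000 + 0.25 × (-53500) = -4666.75 + 81000 + 24500 − 13375 = 87458.25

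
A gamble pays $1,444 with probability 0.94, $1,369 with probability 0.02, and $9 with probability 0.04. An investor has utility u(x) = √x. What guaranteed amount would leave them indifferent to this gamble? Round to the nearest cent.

E[u] = 0.94·√1444 + 0.02·√1369 + 0.04·√9 = 0.94·38 + 0.02·37 + 0.04·3 = 36.58
CE = (36.58)² = 1338.0964

$1,338.10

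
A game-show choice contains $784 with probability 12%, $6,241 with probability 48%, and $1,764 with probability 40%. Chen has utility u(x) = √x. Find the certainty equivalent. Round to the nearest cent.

E[u] = 0.12·√784 + 0.48·√6241 + 0.4·√1764 = 0.12·28 + 0.48·79 + 0.4·42 = 58.08
CE = (58.08)² = 3373.2864

$3,373.29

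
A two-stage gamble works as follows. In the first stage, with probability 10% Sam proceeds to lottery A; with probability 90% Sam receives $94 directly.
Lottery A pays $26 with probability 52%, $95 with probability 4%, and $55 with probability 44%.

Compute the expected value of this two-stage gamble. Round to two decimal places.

$88.75

EV(A) = 0.52 × 26 + 0.04 × 95 + 0.44 × 55 = 13.52 + 3.8 + 24.2 = 41.52
Branch B: 94 (certain)
Overall = 0.1 × 41.52 + 0.9 × 94 = 4.152 + 84.6 = 88.752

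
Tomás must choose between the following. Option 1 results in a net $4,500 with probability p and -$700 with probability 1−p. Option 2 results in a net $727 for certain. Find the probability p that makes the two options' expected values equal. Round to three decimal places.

p·4500 + (1−p)·(-700) = 727
5200p − 700 = 727
p = (727 + 700) / 5200

p = 0.274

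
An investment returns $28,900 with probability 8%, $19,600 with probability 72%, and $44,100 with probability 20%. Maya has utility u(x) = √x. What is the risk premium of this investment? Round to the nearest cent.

$783.04

E[u] = 0.08·√28900 + 0.72·√19600 + 0.2·√44100 = 0.08·170 + 0.72·140 + 0.2·210 = 156.4
CE = (156.4)² = 24460.96
Risk premium = EV − CE = 25244 − 24460.96 = 783.04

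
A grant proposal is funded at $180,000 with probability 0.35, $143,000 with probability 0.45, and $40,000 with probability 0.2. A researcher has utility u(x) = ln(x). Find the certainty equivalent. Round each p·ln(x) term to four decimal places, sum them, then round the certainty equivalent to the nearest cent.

$120,126.42

E[u] = 0.35·ln(180000) + 0.45·ln(143000) + 0.2·ln(40000) = 4.2352 + 5.3418 + 2.1193 = 11.6963
CE = e^11.6963 ≈ 120126.42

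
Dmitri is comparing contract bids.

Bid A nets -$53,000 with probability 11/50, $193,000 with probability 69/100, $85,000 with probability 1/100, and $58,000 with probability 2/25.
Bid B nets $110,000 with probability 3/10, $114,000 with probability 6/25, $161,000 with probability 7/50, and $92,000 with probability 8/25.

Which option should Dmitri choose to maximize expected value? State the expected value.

Bid A = 11/50 × (-53000) + 69/100 × 193000 + 1/100 × 85000 + 2/25 × 58000 = -11660 + 133170 + 850 + 4640 = 127000
Bid B = 3/10 × 110000 + 6/25 × 114000 + 7/50 × 161000 + 8/25 × 92000 = 33000 + 27360 + 22540 + 29440 = 112340

Bid A ($127,000)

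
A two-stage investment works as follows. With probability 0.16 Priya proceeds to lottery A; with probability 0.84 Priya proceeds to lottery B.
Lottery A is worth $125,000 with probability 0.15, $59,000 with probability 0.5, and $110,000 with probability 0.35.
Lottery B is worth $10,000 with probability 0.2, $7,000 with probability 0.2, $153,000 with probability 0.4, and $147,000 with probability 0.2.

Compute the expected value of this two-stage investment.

$92,840

EV(A) = 0.15 × 125000 + 0.5 × 59000 + 0.35 × 110000 = 18750 + 29500 + 38500 = 86750
EV(B) = 0.2 × 10000 + 0.2 × 7000 + 0.4 × 153000 + 0.2 × 147000 = 2000 + 1400 + 61200 + 29400 = 94000
Overall = 0.16 × 86750 + 0.84 × 94000 = 13880 + 78960 = 92840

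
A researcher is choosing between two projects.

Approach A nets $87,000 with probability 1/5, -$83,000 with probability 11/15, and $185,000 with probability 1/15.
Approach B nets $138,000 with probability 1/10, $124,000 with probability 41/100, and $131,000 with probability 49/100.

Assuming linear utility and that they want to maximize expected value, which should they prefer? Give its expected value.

Approach A = 1/5 × 87000 + 11/15 × (-83000) + 1/15 × 185000 = 17400 − 60866.6667 + 12333.3333 = -31133.3333
Approach B = 1/10 × 138000 + 41/100 × 124000 + 49/100 × 131000 = 13800 + 50840 + 64190 = 128830

Approach B ($128,830)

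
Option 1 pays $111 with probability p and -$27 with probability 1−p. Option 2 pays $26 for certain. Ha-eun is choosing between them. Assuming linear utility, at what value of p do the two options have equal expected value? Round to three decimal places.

p = 0.384

p·111 + (1−p)·(-27) = 26
138p − 27 = 26
p = (26 + 27) / 138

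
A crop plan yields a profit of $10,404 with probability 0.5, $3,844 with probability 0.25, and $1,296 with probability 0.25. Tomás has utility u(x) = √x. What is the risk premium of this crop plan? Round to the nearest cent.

$786.75

E[u] = 0.5·√10404 + 0.25·√3844 + 0.25·√1296 = 0.5·102 + 0.25·62 + 0.25·36 = 75.5
CE = (75.5)² = 5700.25
Risk premium = EV − CE = 6487 − 5700.25 = 786.75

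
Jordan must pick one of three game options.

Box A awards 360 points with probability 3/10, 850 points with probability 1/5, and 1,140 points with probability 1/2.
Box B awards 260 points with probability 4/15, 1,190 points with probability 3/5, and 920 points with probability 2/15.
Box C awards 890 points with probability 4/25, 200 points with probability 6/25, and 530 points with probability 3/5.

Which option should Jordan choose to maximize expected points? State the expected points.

Box A = 3/10 × 360 + 1/5 × 850 + 1/2 × 1140 = 108 + 170 + 570 = 848
Box B = 4/15 × 260 + 3/5 × 1190 + 2/15 × 920 = 69.3333 + 714 + 122.6667 = 906
Box C = 4/25 × 890 + 6/25 × 200 + 3/5 × 530 = 142.4 + 48 + 318 = 508.4

Box B (906 points)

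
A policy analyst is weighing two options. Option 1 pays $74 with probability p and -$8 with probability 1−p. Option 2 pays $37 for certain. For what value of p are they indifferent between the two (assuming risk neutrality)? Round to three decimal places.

p·74 + (1−p)·(-8) = 37
82p − 8 = 37
p = (37 + 8) / 82

p = 0.549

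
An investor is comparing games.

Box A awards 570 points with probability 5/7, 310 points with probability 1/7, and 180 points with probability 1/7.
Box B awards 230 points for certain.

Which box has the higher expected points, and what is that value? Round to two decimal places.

Box A (477.14 points)

Box A = 5/7 × 570 + 1/7 × 310 + 1/7 × 180 = 407.1429 + 44.2857 + 25.7143 = 477.1429
Box B: 230 (certain)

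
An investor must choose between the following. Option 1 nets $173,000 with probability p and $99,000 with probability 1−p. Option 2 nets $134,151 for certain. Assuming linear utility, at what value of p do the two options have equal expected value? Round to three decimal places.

p = 0.475

p·173000 + (1−p)·99000 = 134151
74000p + 99000 = 134151
p = (134151 − 99000) / 74000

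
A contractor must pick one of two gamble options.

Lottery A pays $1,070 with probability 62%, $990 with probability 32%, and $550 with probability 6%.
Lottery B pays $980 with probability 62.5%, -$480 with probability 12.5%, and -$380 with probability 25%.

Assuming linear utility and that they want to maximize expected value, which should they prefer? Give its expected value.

Lottery A = 0.62 × 1070 + 0.32 × 990 + 0.06 × 550 = 663.4 + 316.8 + 33 = 1013.2
Lottery B = 0.625 × 980 + 0.125 × (-480) + 0.25 × (-380) = 612.5 − 60 − 95 = 457.5

Lottery A ($1,013.20)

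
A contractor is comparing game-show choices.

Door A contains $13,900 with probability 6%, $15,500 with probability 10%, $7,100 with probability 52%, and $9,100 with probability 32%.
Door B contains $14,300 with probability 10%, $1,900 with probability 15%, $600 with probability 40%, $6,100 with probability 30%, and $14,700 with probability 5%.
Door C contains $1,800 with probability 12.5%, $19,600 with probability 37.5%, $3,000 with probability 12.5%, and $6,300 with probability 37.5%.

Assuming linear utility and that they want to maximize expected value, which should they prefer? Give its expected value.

Door A = 0.06 × 13900 + 0.1 × 15500 + 0.52 × 7100 + 0.32 × 9100 = 834 + 1550 + 3692 + 2912 = 8988
Door B = 0.1 × 14300 + 0.15 × 1900 + 0.4 × 600 + 0.3 × 6100 + 0.05 × 14700 = 1430 + 285 + 240 + 1830 + 735 = 4520
Door C = 0.125 × 1800 + 0.375 × 19600 + 0.125 × 3000 + 0.375 × 6300 = 225 + 7350 + 375 + 2362.5 = 10312.5

Door C ($10,312.50)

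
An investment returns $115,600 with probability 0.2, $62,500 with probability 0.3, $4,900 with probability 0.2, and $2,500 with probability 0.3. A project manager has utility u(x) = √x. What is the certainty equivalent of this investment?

$29,584

E[u] = 0.2·√115600 + 0.3·√62500 + 0.2·√4900 + 0.3·√2500 = 0.2·340 + 0.3·250 + 0.2·70 + 0.3·50 = 172
CE = (172)² = 29584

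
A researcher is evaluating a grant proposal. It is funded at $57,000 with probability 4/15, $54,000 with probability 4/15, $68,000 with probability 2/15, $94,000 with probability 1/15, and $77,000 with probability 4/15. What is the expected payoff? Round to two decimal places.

EV = 4/15 × 57000 + 4/15 × 54000 + 2/15 × 68000 + 1/15 × 94000 + 4/15 × 77000 = 15200 + 14400 + 9066.6667 + 6266.6667 + 20533.3333 = 65466.6667

$65,466.67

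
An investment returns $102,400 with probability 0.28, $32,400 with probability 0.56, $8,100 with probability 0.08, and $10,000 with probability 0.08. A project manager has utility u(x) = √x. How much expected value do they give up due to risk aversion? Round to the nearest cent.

E[u] = 0.28·√102400 + 0.56·√32400 + 0.08·√8100 + 0.08·√10000 = 0.28·320 + 0.56·180 + 0.08·90 + 0.08·100 = 205.6
CE = (205.6)² = 42271.36
Risk premium = EV − CE = 48264 − 42271.36 = 5992.64

$5,992.64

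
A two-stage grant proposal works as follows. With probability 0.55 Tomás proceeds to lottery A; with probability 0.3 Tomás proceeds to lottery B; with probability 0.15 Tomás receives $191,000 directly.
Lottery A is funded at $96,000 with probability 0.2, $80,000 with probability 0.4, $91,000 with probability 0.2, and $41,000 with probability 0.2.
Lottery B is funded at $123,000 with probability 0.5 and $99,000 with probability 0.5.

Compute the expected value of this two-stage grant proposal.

$104,630

EV(A) = 0.2 × 96000 + 0.4 × 80000 + 0.2 × 91000 + 0.2 × 41000 = 19200 + 32000 + 18200 + 8200 = 77600
EV(B) = 0.5 × 123000 + 0.5 × 99000 = 61500 + 49500 = 111000
Branch C: 191000 (certain)
Overall = 0.55 × 77600 + 0.3 × 111000 + 0.15 × 191000 = 42680 + 33300 + 28650 = 104630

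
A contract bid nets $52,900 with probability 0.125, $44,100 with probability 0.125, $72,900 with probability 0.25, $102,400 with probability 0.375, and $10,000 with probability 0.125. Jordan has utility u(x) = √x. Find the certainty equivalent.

$65,025

E[u] = 0.125·√52900 + 0.125·√44100 + 0.25·√72900 + 0.375·√102400 + 0.125·√10000 = 0.125·230 + 0.125·210 + 0.25·270 + 0.375·320 + 0.125·100 = 255
CE = (255)² = 65025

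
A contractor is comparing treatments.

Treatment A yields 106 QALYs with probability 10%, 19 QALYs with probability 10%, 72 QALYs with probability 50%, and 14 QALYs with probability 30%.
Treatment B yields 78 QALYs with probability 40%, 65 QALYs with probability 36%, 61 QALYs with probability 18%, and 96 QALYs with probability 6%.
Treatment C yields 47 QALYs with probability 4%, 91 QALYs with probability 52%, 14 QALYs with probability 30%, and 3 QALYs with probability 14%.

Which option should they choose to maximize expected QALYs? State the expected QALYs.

Treatment A = 0.1 × 106 + 0.1 × 19 + 0.5 × 72 + 0.3 × 14 = 10.6 + 1.9 + 36 + 4.2 = 52.7
Treatment B = 0.4 × 78 + 0.36 × 65 + 0.18 × 61 + 0.06 × 96 = 31.2 + 23.4 + 10.98 + 5.76 = 71.34
Treatment C = 0.04 × 47 + 0.52 × 91 + 0.3 × 14 + 0.14 × 3 = 1.88 + 47.32 + 4.2 + 0.42 = 53.82

Treatment B (71.34 QALYs)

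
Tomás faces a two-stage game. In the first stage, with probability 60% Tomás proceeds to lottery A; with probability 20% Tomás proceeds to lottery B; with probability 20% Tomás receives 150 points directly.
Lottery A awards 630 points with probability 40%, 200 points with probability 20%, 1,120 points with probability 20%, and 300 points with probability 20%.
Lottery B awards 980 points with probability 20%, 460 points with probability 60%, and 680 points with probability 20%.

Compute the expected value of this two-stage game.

497.2 points

EV(A) = 0.4 × 630 + 0.2 × 200 + 0.2 × 1120 + 0.2 × 300 = 252 + 40 + 224 + 60 = 576
EV(B) = 0.2 × 980 + 0.6 × 460 + 0.2 × 680 = 196 + 276 + 136 = 608
Branch C: 150 (certain)
Overall = 0.6 × 576 + 0.2 × 608 + 0.2 × 150 = 345.6 + 121.6 + 30 = 497.2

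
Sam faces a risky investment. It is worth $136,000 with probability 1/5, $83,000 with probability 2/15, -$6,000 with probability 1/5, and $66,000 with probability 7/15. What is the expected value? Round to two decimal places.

EV = 1/5 × 136000 + 2/15 × 83000 + 1/5 × (-6000) + 7/15 × 66000 = 27200 + 11066.6667 − 1200 + 30800 = 67866.6667

$67,866.67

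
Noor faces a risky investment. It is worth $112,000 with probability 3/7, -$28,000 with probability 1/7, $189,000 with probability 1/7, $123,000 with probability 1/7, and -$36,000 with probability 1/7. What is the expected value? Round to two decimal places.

EV = 3/7 × 112000 + 1/7 × (-28000) + 1/7 × 189000 + 1/7 × 123000 + 1/7 × (-36000) = 48000 − 4000 + 27000 + 17571.4286 − 5142.8571 = 83428.5714

$83,428.57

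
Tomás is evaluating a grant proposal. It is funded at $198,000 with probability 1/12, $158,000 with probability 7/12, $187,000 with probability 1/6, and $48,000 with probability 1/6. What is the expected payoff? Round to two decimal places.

$147,833.33

EV = 1/12 × 198000 + 7/12 × 158000 + 1/6 × 187000 + 1/6 × 48000 = 16500 + 92166.6667 + 31166.6667 + 8000 = 147833.3333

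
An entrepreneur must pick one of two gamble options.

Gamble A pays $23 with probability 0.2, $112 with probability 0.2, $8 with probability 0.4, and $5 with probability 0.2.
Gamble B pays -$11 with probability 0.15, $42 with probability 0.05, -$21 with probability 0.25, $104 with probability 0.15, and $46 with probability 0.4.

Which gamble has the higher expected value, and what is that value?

Gamble A = 0.2 × 23 + 0.2 × 112 + 0.4 × 8 + 0.2 × 5 = 4.6 + 22.4 + 3.2 + 1 = 31.2
Gamble B = 0.15 × (-11) + 0.05 × 42 + 0.25 × (-21) + 0.15 × 104 + 0.4 × 46 = -1.65 + 2.1 − 5.25 + 15.6 + 18.4 = 29.2

Gamble A ($31.20)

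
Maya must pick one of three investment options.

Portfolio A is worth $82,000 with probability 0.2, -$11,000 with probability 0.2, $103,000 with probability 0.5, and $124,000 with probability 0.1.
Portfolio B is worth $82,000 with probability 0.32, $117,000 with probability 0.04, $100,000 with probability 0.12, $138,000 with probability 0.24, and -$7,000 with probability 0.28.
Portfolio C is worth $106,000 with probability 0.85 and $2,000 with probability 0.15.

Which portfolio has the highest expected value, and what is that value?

Portfolio C ($90,400)

Portfolio A = 0.2 × 82000 + 0.2 × (-11000) + 0.5 × 103000 + 0.1 × 124000 = 16400 − 2200 + 51500 + 12400 = 78100
Portfolio B = 0.32 × 82000 + 0.04 × 117000 + 0.12 × 100000 + 0.24 × 138000 + 0.28 × (-7000) = 26240 + 4680 + 12000 + 33120 − 1960 = 74080
Portfolio C = 0.85 × 106000 + 0.15 × 2000 = 90100 + 300 = 90400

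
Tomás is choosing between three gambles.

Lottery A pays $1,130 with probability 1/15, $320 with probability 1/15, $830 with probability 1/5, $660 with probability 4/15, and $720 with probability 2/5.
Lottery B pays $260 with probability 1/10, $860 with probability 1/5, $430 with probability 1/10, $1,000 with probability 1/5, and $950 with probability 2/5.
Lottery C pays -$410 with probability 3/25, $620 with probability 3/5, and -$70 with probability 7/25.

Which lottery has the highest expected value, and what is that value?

Lottery B ($821)

Lottery A = 1/15 × 1130 + 1/15 × 320 + 1/5 × 830 + 4/15 × 660 + 2/5 × 720 = 75.3333 + 21.3333 + 166 + 176 + 288 = 726.6667
Lottery B = 1/10 × 260 + 1/5 × 860 + 1/10 × 430 + 1/5 × 1000 + 2/5 × 950 = 26 + 172 + 43 + 200 + 380 = 821
Lottery C = 3/25 × (-410) + 3/5 × 620 + 7/25 × (-70) = -49.2 + 372 − 19.6 = 303.2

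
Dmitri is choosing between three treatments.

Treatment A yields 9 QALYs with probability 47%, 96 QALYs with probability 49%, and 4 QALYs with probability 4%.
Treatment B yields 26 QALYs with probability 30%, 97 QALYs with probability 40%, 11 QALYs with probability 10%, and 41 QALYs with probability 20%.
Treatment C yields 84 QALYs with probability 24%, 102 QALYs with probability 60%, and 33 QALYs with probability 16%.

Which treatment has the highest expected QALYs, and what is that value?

Treatment C (86.64 QALYs)

Treatment A = 0.47 × 9 + 0.49 × 96 + 0.04 × 4 = 4.23 + 47.04 + 0.16 = 51.43
Treatment B = 0.3 × 26 + 0.4 × 97 + 0.1 × 11 + 0.2 × 41 = 7.8 + 38.8 + 1.1 + 8.2 = 55.9
Treatment C = 0.24 × 84 + 0.6 × 102 + 0.16 × 33 = 20.16 + 61.2 + 5.28 = 86.64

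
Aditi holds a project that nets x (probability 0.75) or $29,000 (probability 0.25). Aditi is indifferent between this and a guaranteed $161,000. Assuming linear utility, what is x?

0.75·x + 0.25·29000 = 161000
0.75·x = 161000 − 7250 = 153750
x = 153750 / 0.75 = 205000

x = $205,000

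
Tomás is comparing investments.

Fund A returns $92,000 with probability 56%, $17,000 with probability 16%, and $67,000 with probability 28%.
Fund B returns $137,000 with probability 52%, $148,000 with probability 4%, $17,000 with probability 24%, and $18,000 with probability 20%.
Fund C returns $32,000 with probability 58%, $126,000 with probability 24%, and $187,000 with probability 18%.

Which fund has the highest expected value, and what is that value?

Fund A = 0.56 × 92000 + 0.16 × 17000 + 0.28 × 67000 = 51520 + 2720 + 18760 = 73000
Fund B = 0.52 × 137000 + 0.04 × 148000 + 0.24 × 17000 + 0.2 × 18000 = 71240 + 5920 + 4080 + 3600 = 84840
Fund C = 0.58 × 32000 + 0.24 × 126000 + 0.18 × 187000 = 18560 + 30240 + 33660 = 82460

Fund B ($84,840)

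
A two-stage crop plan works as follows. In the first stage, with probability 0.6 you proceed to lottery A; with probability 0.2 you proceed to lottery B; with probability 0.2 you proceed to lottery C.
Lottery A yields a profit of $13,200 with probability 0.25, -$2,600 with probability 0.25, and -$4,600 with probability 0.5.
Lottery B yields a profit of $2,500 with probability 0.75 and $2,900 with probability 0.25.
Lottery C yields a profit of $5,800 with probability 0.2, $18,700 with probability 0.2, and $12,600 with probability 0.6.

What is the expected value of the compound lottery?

EV(A) = 0.25 × 13200 + 0.25 × (-2600) + 0.5 × (-4600) = 3300 − 650 − 2300 = 350
EV(B) = 0.75 × 2500 + 0.25 × 2900 = 1875 + 725 = 2600
EV(C) = 0.2 × 5800 + 0.2 × 18700 + 0.6 × 12600 = 1160 + 3740 + 7560 = 12460
Overall = 0.6 × 350 + 0.2 × 2600 + 0.2 × 12460 = 210 + 520 + 2492 = 3222

$3,222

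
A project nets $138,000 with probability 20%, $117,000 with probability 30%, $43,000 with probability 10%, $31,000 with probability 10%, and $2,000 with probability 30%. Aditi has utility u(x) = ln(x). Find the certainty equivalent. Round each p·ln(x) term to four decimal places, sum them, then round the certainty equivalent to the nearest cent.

E[u] = 0.2·ln(138000) + 0.3·ln(117000) + 0.1·ln(43000) + 0.1·ln(31000) + 0.3·ln(2000) = 2.3670 + 3.5010 + 1.0669 + 1.0342 + 2.2803 = 10.2494
CE = e^10.2494 ≈ 28265.58

$28,265.58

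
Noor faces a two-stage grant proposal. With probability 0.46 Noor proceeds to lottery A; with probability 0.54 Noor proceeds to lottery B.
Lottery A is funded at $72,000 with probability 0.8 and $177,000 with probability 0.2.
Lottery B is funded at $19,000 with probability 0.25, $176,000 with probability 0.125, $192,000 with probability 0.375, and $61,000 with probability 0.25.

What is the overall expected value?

EV(A) = 0.8 × 72000 + 0.2 × 177000 = 57600 + 35400 = 93000
EV(B) = 0.25 × 19000 + 0.125 × 176000 + 0.375 × 192000 + 0.25 × 61000 = 4750 + 22000 + 72000 + 15250 = 114000
Overall = 0.46 × 93000 + 0.54 × 114000 = 42780 + 61560 = 104340

$104,340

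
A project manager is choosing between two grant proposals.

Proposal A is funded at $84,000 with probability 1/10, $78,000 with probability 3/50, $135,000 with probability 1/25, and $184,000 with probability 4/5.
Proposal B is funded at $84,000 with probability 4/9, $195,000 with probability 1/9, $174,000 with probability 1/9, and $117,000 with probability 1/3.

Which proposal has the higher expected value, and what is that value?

Proposal A = 1/10 × 84000 + 3/50 × 78000 + 1/25 × 135000 + 4/5 × 184000 = 8400 + 4680 + 5400 + 147200 = 165680
Proposal B = 4/9 × 84000 + 1/9 × 195000 + 1/9 × 174000 + 1/3 × 117000 = 37333.3333 + 21666.6667 + 19333.3333 + 39000 = 117333.3333

Proposal A ($165,680)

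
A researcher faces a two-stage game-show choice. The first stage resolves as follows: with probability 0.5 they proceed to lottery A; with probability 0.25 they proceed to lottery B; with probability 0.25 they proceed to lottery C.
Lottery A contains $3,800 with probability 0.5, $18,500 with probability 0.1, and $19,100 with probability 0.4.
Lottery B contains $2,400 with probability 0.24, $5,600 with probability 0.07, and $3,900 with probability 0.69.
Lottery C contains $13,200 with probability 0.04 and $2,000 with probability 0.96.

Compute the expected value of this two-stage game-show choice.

EV(A) = 0.5 × 3800 + 0.1 × 18500 + 0.4 × 19100 = 1900 + 1850 + 7640 = 11390
EV(B) = 0.24 × 2400 + 0.07 × 5600 + 0.69 × 3900 = 576 + 392 + 2691 = 3659
EV(C) = 0.04 × 13200 + 0.96 × 2000 = 528 + 1920 = 2448
Overall = 0.5 × 11390 + 0.25 × 3659 + 0.25 × 2448 = 5695 + 914.75 + 612 = 7221.75

$7,221.75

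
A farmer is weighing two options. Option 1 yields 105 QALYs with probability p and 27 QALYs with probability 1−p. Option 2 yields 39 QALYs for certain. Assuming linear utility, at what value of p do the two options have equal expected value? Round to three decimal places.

p = 0.154

p·105 + (1−p)·27 = 39
78p + 27 = 39
p = (39 − 27) / 78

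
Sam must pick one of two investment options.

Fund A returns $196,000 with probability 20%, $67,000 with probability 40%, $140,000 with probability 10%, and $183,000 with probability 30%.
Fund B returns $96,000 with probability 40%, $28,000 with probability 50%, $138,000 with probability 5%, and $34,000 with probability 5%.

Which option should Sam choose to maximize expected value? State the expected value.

Fund A = 0.2 × 196000 + 0.4 × 67000 + 0.1 × 140000 + 0.3 × 183000 = 39200 + 26800 + 14000 + 54900 = 134900
Fund B = 0.4 × 96000 + 0.5 × 28000 + 0.05 × 138000 + 0.05 × 34000 = 38400 + 14000 + 6900 + 1700 = 61000

Fund A ($134,900)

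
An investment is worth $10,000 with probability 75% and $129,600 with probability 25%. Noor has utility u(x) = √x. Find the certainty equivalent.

E[u] = 0.75·√10000 + 0.25·√129600 = 0.75·100 + 0.25·360 = 165
CE = (165)² = 27225

$27,225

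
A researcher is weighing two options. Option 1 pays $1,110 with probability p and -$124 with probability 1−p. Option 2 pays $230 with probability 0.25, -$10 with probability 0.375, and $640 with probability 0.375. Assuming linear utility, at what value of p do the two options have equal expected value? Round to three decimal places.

EV(Option 2) = 0.25 × 230 + 0.375 × (-10) + 0.375 × 640 = 57.5 − 3.75 + 240 = 293.75
p·1110 + (1−p)·(-124) = 293.75
1234p − 124 = 293.75
p = (293.75 + 124) / 1234

p = 0.339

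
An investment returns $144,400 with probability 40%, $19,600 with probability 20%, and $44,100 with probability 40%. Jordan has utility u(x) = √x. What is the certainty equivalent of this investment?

E[u] = 0.4·√144400 + 0.2·√19600 + 0.4·√44100 = 0.4·380 + 0.2·140 + 0.4·210 = 264
CE = (264)² = 69696

$69,696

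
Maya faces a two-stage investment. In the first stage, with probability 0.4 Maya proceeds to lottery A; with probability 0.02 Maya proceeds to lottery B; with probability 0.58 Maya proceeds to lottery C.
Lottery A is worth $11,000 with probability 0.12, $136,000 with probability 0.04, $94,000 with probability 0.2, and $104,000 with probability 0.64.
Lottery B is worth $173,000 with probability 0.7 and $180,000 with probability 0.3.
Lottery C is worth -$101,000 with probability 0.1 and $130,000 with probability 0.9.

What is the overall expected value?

$102,352

EV(A) = 0.12 × 11000 + 0.04 × 136000 + 0.2 × 94000 + 0.64 × 104000 = 1320 + 5440 + 18800 + 66560 = 92120
EV(B) = 0.7 × 173000 + 0.3 × 180000 = 121100 + 54000 = 175100
EV(C) = 0.1 × (-101000) + 0.9 × 130000 = -10100 + 117000 = 106900
Overall = 0.4 × 92120 + 0.02 × 175100 + 0.58 × 106900 = 36848 + 3502 + 62002 = 102352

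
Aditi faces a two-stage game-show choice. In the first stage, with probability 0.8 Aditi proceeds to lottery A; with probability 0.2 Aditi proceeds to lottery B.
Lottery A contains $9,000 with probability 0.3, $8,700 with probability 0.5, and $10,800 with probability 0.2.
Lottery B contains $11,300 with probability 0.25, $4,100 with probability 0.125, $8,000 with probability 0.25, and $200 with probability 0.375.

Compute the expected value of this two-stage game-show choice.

EV(A) = 0.3 × 9000 + 0.5 × 8700 + 0.2 × 10800 = 2700 + 4350 + 2160 = 9210
EV(B) = 0.25 × 11300 + 0.125 × 4100 + 0.25 × 8000 + 0.375 × 200 = 2825 + 512.5 + 2000 + 75 = 5412.5
Overall = 0.8 × 9210 + 0.2 × 5412.5 = 7368 + 1082.5 = 8450.5

$8,450.50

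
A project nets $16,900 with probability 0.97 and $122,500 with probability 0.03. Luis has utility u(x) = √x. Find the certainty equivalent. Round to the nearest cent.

$18,659.56

E[u] = 0.97·√16900 + 0.03·√122500 = 0.97·130 + 0.03·350 = 136.6
CE = (136.6)² = 18659.56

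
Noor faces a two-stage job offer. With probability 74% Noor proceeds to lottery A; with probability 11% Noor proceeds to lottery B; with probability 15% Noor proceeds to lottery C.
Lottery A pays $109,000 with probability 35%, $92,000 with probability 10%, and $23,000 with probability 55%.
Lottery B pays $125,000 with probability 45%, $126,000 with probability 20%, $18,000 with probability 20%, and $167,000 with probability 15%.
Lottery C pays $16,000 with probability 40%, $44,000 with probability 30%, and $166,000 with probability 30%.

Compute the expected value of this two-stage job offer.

EV(A) = 0.35 × 109000 + 0.1 × 92000 + 0.55 × 23000 = 38150 + 9200 + 12650 = 60000
EV(B) = 0.45 × 125000 + 0.2 × 126000 + 0.2 × 18000 + 0.15 × 167000 = 56250 + 25200 + 3600 + 25050 = 110100
EV(C) = 0.4 × 16000 + 0.3 × 44000 + 0.3 × 166000 = 6400 + 13200 + 49800 = 69400
Overall = 0.74 × 60000 + 0.11 × 110100 + 0.15 × 69400 = 44400 + 12111 + 10410 = 66921

$66,921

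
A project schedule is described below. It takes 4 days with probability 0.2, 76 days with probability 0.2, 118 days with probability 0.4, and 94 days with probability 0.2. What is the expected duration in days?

82 days

EV = 0.2 × 4 + 0.2 × 76 + 0.4 × 118 + 0.2 × 94 = 0.8 + 15.2 + 47.2 + 18.8 = 82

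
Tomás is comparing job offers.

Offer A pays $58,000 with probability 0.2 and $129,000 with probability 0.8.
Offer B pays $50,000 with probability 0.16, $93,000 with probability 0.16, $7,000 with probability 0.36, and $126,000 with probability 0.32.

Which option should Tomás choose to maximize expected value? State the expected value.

Offer A ($114,800)

Offer A = 0.2 × 58000 + 0.8 × 129000 = 11600 + 103200 = 114800
Offer B = 0.16 × 50000 + 0.16 × 93000 + 0.36 × 7000 + 0.32 × 126000 = 8000 + 14880 + 2520 + 40320 = 65720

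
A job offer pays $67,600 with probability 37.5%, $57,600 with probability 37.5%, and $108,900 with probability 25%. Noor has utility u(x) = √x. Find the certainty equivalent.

$72,900

E[u] = 0.375·√67600 + 0.375·√57600 + 0.25·√108900 = 0.375·260 + 0.375·240 + 0.25·330 = 270
CE = (270)² = 72900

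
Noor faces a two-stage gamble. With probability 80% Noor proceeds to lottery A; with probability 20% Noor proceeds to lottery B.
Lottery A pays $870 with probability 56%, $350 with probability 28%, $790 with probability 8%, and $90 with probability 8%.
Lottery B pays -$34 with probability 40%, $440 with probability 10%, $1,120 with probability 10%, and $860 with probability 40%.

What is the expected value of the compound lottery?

EV(A) = 0.56 × 870 + 0.28 × 350 + 0.08 × 790 + 0.08 × 90 = 487.2 + 98 + 63.2 + 7.2 = 655.6
EV(B) = 0.4 × (-34) + 0.1 × 440 + 0.1 × 1120 + 0.4 × 860 = -13.6 + 44 + 112 + 344 = 486.4
Overall = 0.8 × 655.6 + 0.2 × 486.4 = 524.48 + 97.28 = 621.76

$621.76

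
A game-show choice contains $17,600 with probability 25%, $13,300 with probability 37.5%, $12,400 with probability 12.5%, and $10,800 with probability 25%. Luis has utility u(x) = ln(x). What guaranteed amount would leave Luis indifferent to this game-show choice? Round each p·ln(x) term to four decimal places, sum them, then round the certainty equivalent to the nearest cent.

$13,422.67

E[u] = 0.25·ln(17600) + 0.375·ln(13300) + 0.125·ln(12400) + 0.25·ln(10800) = 2.4439 + 3.5608 + 1.1782 + 2.3218 = 9.5047
CE = e^9.5047 ≈ 13422.67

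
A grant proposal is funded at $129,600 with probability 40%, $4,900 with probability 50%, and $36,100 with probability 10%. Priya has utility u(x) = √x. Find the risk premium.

E[u] = 0.4·√129600 + 0.5·√4900 + 0.1·√36100 = 0.4·360 + 0.5·70 + 0.1·190 = 198
CE = (198)² = 39204
Risk premium = EV − CE = 57900 − 39204 = 18696

$18,696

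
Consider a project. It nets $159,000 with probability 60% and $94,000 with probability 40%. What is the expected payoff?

$133,000

EV = 0.6 × 159000 + 0.4 × 94000 = 95400 + 37600 = 133000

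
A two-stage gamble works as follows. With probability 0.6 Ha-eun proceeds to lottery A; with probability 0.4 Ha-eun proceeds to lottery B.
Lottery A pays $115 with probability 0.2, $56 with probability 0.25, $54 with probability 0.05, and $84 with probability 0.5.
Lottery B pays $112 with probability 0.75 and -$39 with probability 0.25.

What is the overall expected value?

EV(A) = 0.2 × 115 + 0.25 × 56 + 0.05 × 54 + 0.5 × 84 = 23 + 14 + 2.7 + 42 = 81.7
EV(B) = 0.75 × 112 + 0.25 × (-39) = 84 − 9.75 = 74.25
Overall = 0.6 × 81.7 + 0.4 × 74.25 = 49.02 + 29.7 = 78.72

$78.72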